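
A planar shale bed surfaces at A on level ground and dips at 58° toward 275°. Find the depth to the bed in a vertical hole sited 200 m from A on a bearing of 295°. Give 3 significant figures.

The hole lies 20° from the dip direction, so the down-dip offset is 200 × cos 20° = 187.94 m.
Depth = down-dip offset × tan(dip) = 187.94 × tan 58° = 187.94 × 1.6003
Depth = 300.76 m

301 m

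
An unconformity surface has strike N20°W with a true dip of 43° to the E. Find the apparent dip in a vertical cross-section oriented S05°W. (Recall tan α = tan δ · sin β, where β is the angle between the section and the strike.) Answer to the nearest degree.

The section lies 25° from the strike.
tan α = tan 43° × sin 25° = 0.9325 × 0.4226 = 0.3941
α = arctan(0.3941) = 21.51°

22°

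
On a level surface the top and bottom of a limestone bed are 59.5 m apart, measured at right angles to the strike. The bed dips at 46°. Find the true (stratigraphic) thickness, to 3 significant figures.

42.8 m

True thickness t = w · sin(dip) = 59.5 × sin 46°
t = 59.5 × 0.7193 = 42.801 m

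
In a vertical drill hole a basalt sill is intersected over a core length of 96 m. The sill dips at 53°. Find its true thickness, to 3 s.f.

True thickness t = h · cos(dip) = 96 × cos 53°
t = 96 × 0.6018 = 57.774 m

57.8 m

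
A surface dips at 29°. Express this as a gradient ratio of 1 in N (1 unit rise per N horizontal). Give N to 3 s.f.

1 : N means tan θ = 1/N, so N = 1/tan 29° = 1/0.5543

1 in 1.80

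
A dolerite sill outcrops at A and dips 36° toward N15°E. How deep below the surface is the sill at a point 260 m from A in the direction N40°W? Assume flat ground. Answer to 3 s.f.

108 m

The hole lies 55° from the dip direction, so the down-dip offset is 260 × cos 55° = 149.13 m.
Depth = down-dip offset × tan(dip) = 149.13 × tan 36° = 149.13 × 0.7265
Depth = 108.35 m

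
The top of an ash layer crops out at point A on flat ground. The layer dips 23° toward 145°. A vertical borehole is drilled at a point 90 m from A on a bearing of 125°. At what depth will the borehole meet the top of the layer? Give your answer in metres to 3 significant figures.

The hole lies 20° from the dip direction, so the down-dip offset is 90 × cos 20° = 84.57 m.
Depth = down-dip offset × tan(dip) = 84.57 × tan 23° = 84.57 × 0.4245
Depth = 35.90 m

35.9 m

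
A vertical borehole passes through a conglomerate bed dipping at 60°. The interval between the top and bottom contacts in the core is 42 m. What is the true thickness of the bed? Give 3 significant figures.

21.0 m

True thickness t = h · cos(dip) = 42 × cos 60°
t = 42 × 0.5000 = 21.000 m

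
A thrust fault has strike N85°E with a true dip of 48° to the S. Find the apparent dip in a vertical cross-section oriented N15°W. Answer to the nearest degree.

48°

Angle between strike (N85°E) and section (N15°W): β = 80°.
tan(apparent dip) = tan 48° · sin 80° = 1.0937
α = arctan(1.0937) = 47.56°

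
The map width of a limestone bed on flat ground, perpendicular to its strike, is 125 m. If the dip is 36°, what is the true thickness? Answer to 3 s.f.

True thickness t = w · sin(dip) = 125 × sin 36°
t = 125 × 0.5878 = 73.473 m

73.5 m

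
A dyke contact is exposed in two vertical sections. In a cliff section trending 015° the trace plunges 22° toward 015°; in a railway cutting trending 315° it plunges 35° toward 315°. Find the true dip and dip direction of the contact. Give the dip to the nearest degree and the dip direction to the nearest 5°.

Represent each trace as a vector plunging at its apparent dip toward its trend (east-north-up frame): v₁ = (0.240, 0.896, -0.375), v₂ = (-0.579, 0.579, -0.574).
n = v₁ × v₂ = (-0.297, 0.355, 0.658) (taken with n_z > 0).
Dip δ = arctan(|n_h|/n_z) = arctan(0.462/0.658) = 35.1°.
The horizontal component of n points toward azimuth atan2(n_x, n_y) = 320°, the dip direction.

true dip 35°, dip direction 320°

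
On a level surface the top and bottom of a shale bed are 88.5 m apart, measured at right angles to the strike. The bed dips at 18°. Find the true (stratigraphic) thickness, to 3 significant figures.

27.3 m

True thickness t = w · sin(dip) = 88.5 × sin 18°
t = 88.5 × 0.3090 = 27.348 m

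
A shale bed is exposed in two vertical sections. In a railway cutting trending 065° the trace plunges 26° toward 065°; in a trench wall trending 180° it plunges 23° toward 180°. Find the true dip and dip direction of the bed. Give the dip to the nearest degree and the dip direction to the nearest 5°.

true dip 40°, dip direction 120°

The two traces are lines in the plane: v₁ = (sin 65°·cos 26°, cos 65°·cos 26°, −sin 26°), v₂ = (sin 180°·cos 23°, cos 180°·cos 23°, −sin 23°).
Cross product v₁ × v₂ gives the pole to the plane: n ∝ (0.552, -0.318, 0.750).
tan δ = √(n_x²+n_y²)/n_z = 0.637/0.750, so δ = 40.4°.
Dip direction = azimuth of (n_x, n_y) = atan2(0.552, -0.318) = 120°.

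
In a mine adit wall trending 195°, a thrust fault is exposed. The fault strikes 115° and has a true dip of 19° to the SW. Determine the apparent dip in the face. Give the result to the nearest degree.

The section lies 80° from the strike.
tan(apparent dip) = tan 19° · sin 80° = 0.3391
apparent dip = arctan 0.3391 = 18.73°

19°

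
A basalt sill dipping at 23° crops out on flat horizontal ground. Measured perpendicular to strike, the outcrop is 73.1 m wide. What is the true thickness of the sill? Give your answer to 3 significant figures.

True thickness t = w · sin(dip) = 73.1 × sin 23°
t = 73.1 × 0.3907 = 28.562 m

28.6 m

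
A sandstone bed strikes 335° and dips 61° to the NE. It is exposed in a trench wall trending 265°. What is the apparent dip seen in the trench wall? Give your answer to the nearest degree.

Angle between strike (335°) and section (265°): β = 70°.
tan α = tan 61° × sin 70° = 1.8040 × 0.9397 = 1.6953
apparent dip = arctan 1.6953 = 59.46°

59°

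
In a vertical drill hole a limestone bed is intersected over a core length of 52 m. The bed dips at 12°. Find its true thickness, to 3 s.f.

True thickness t = h · cos(dip) = 52 × cos 12°
t = 52 × 0.9781 = 50.864 m

50.9 m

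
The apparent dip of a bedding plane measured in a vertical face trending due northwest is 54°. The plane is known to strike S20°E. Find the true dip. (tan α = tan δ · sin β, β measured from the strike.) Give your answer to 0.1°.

72.9°

The section is 25° from the strike.
tan δ = tan α / sin β = tan 54° / sin 25° = 1.3764 / 0.4226 = 3.2568
δ = arctan(3.2568) = 72.93°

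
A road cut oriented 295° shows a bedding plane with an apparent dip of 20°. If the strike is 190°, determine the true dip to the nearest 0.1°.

β = acute angle between strike 190° and section 295° = 75°.
tan(true dip) = tan 20° / sin 75° = 0.3768
true dip = arctan 0.3768 = 20.65°

20.6°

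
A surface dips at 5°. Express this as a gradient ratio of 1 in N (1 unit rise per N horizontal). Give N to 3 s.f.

1 in 11.4

1 : N means tan θ = 1/N, so N = 1/tan 5° = 1/0.0875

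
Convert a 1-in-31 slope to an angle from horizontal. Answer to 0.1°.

1.8°

tan θ = 1/31 = 0.0323
θ = arctan(0.0323) = 1.85°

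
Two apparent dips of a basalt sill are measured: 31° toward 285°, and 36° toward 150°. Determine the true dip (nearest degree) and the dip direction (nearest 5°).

Each apparent-dip line lies in the plane. As unit vectors (x east, y north, z up), v₁ plunges 31°→285° and v₂ plunges 36°→150°.
n = v₁ × v₂ = (-0.491, -0.695, 0.490) (taken with n_z > 0).
Dip δ = arctan(|n_h|/n_z) = arctan(0.851/0.490) = 60.1°.
The horizontal component of n points toward azimuth atan2(n_x, n_y) = 215°, the dip direction.

true dip 60°, dip direction 215°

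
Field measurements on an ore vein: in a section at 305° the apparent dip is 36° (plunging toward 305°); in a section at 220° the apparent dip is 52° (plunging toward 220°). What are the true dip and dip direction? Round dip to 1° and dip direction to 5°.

true dip 55°, dip direction 245°

The two traces are lines in the plane: v₁ = (sin 305°·cos 36°, cos 305°·cos 36°, −sin 36°), v₂ = (sin 220°·cos 52°, cos 220°·cos 52°, −sin 52°).
Cross product v₁ × v₂ gives the pole to the plane: n ∝ (-0.643, -0.290, 0.496).
tan δ = √(n_x²+n_y²)/n_z = 0.705/0.496, so δ = 54.9°.
Dip direction = atan2(-0.643, -0.290) = 246° (azimuth of n's horizontal projection).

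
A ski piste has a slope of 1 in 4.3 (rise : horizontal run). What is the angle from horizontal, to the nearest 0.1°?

tan θ = 1/4.3 = 0.2326
θ = arctan(0.2326) = 13.09°

13.1°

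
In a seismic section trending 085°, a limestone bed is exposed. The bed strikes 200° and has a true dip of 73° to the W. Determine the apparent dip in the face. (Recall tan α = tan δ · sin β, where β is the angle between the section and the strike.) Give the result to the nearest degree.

The section lies 65° from the strike.
tan(apparent dip) = tan 73° · sin 65° = 2.9644
α = arctan(2.9644) = 71.36°

71°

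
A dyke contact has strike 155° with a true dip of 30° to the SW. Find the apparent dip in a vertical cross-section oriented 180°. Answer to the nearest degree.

14°

The section lies 25° from the strike.
tan(apparent dip) = tan 30° · sin 25° = 0.2440
α = arctan(0.2440) = 13.71°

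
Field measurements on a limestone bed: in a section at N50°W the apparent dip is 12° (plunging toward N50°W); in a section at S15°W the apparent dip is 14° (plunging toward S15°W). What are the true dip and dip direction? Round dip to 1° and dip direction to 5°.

Each apparent-dip line lies in the plane. As unit vectors (x east, y north, z up), v₁ plunges 12°→N50°W and v₂ plunges 14°→S15°W.
The plane normal is n = v₁ × v₂ ∝ (-0.347, -0.129, 0.860).
tan δ = √(n_x²+n_y²)/n_z = 0.370/0.860, so δ = 23.3°.
The horizontal component of n points toward azimuth atan2(n_x, n_y) = 250°, the dip direction.

true dip 23°, dip direction 250°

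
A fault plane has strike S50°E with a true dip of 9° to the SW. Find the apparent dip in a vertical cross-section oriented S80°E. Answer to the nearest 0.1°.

4.5°

The section lies 30° from the strike.
tan(apparent dip) = tan 9° · sin 30° = 0.0792
α = arctan(0.0792) = 4.53°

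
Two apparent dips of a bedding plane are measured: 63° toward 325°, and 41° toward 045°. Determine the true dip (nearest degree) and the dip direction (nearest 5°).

The two traces are lines in the plane: v₁ = (sin 325°·cos 63°, cos 325°·cos 63°, −sin 63°), v₂ = (sin 45°·cos 41°, cos 45°·cos 41°, −sin 41°).
n = v₁ × v₂ = (-0.232, 0.646, 0.337) (taken with n_z > 0).
tan δ = √(n_x²+n_y²)/n_z = 0.687/0.337, so δ = 63.8°.
Dip direction = azimuth of (n_x, n_y) = atan2(-0.232, 0.646) = 340°.

true dip 64°, dip direction 340°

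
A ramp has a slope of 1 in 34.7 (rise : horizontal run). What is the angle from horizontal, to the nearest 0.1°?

tan θ = 1/34.7 = 0.0288
θ = arctan(0.0288) = 1.65°

1.7°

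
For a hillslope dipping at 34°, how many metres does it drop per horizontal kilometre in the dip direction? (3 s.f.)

675 m

drop per km = 1000 × tan 34° = 1000 × 0.6745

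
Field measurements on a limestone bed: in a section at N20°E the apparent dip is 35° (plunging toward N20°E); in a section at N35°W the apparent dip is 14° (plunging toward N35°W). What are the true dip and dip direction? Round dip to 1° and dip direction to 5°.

Represent each trace as a vector plunging at its apparent dip toward its trend (east-north-up frame): v₁ = (0.280, 0.770, -0.574), v₂ = (-0.557, 0.795, -0.242).
n = v₁ × v₂ = (0.270, 0.387, 0.651) (taken with n_z > 0).
tan δ = √(n_x²+n_y²)/n_z = 0.472/0.651, so δ = 35.9°.
Dip direction = atan2(0.270, 0.387) = 35° (azimuth of n's horizontal projection).

true dip 36°, dip direction 035°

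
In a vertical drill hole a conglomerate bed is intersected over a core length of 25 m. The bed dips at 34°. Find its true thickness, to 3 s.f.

20.7 m

True thickness t = h · cos(dip) = 25 × cos 34°
t = 25 × 0.8290 = 20.726 m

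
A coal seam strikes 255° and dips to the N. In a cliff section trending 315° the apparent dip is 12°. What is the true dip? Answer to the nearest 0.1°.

13.8°

β = acute angle between strike 255° and section 315° = 60°.
tan(true dip) = tan 12° / sin 60° = 0.2454
true dip = arctan 0.2454 = 13.79°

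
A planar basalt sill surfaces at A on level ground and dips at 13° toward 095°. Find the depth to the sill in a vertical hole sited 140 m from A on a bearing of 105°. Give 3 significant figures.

The hole lies 10° from the dip direction, so the down-dip offset is 140 × cos 10° = 137.87 m.
Depth = down-dip offset × tan(dip) = 137.87 × tan 13° = 137.87 × 0.2309
Depth = 31.83 m

31.8 m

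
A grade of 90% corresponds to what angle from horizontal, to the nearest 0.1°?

42.0°

tan θ = 90/100 = 0.9000
θ = arctan(0.9000) = 41.99°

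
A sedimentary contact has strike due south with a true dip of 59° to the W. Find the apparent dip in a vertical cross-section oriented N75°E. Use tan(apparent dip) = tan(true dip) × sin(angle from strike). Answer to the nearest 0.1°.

The section lies 75° from the strike.
tan(apparent dip) = tan 59° · sin 75° = 1.6076
α = arctan(1.6076) = 58.12°

58.1°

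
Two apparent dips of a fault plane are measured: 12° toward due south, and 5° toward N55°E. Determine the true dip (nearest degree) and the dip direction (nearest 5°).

The two traces are lines in the plane: v₁ = (sin 180°·cos 12°, cos 180°·cos 12°, −sin 12°), v₂ = (sin 55°·cos 5°, cos 55°·cos 5°, −sin 5°).
The plane normal is n = v₁ × v₂ ∝ (0.204, -0.170, 0.798).
tan δ = √(n_x²+n_y²)/n_z = 0.265/0.798, so δ = 18.4°.
Dip direction = atan2(0.204, -0.170) = 130° (azimuth of n's horizontal projection).

true dip 18°, dip direction 130°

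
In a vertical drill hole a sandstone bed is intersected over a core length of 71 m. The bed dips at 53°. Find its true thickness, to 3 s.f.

42.7 m

True thickness t = h · cos(dip) = 71 × cos 53°
t = 71 × 0.6018 = 42.729 m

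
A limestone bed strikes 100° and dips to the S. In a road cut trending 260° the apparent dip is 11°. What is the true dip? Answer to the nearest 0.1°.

29.6°

β = acute angle between strike 100° and section 260° = 20°.
tan δ = tan α / sin β = tan 11° / sin 20° = 0.1944 / 0.3420 = 0.5683
true dip = arctan 0.5683 = 29.61°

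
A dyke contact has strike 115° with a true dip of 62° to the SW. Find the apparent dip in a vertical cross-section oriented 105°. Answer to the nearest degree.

18°

The strike is 115° and the section trends 105°; the acute angle between them is β = 10°.
tan α = tan 62° × sin 10° = 1.8807 × 0.1736 = 0.3266
apparent dip = arctan 0.3266 = 18.09°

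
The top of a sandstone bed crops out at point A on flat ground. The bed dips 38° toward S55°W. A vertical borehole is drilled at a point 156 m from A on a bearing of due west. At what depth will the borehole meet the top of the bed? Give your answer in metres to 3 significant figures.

The hole lies 35° from the dip direction, so the down-dip offset is 156 × cos 35° = 127.79 m.
Depth = down-dip offset × tan(dip) = 127.79 × tan 38° = 127.79 × 0.7813
Depth = 99.84 m

99.8 m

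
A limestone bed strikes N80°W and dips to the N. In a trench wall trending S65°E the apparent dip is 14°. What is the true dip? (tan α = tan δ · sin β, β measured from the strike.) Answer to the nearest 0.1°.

43.9°

β = acute angle between strike N80°W and section S65°E = 15°.
tan δ = tan α / sin β = tan 14° / sin 15° = 0.2493 / 0.2588 = 0.9633
true dip = arctan 0.9633 = 43.93°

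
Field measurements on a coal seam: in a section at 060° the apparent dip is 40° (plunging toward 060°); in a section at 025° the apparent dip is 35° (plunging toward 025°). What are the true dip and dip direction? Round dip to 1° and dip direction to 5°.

Represent each trace as a vector plunging at its apparent dip toward its trend (east-north-up frame): v₁ = (0.663, 0.383, -0.643), v₂ = (0.346, 0.742, -0.574).
n = v₁ × v₂ = (0.258, 0.158, 0.360) (taken with n_z > 0).
True dip = arccos(n_z / |n|) = arccos(0.7659) = 40.0°.
Dip direction = azimuth of (n_x, n_y) = atan2(0.258, 0.158) = 58°.

true dip 40°, dip direction 060°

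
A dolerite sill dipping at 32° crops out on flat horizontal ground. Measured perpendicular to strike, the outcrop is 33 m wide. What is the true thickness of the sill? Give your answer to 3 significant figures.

17.5 m

True thickness t = w · sin(dip) = 33 × sin 32°
t = 33 × 0.5299 = 17.487 m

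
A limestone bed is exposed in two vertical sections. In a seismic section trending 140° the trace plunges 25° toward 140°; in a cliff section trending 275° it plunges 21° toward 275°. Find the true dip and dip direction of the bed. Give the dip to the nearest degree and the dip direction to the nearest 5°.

Each apparent-dip line lies in the plane. As unit vectors (x east, y north, z up), v₁ plunges 25°→140° and v₂ plunges 21°→275°.
n = v₁ × v₂ = (-0.283, -0.602, 0.598) (taken with n_z > 0).
tan δ = √(n_x²+n_y²)/n_z = 0.665/0.598, so δ = 48.0°.
Dip direction = atan2(-0.283, -0.602) = 205° (azimuth of n's horizontal projection).

true dip 48°, dip direction 205°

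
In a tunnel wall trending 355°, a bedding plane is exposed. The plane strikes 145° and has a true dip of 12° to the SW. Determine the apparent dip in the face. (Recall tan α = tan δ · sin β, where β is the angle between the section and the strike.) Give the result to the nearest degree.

6°

The section lies 30° from the strike.
tan α = tan 12° × sin 30° = 0.2126 × 0.5000 = 0.1063
α = arctan(0.1063) = 6.07°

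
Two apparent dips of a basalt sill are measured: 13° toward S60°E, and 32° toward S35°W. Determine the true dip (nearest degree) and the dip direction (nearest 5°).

true dip 35°, dip direction 190°

Represent each trace as a vector plunging at its apparent dip toward its trend (east-north-up frame): v₁ = (0.844, -0.487, -0.225), v₂ = (-0.486, -0.695, -0.530).
Cross product v₁ × v₂ gives the pole to the plane: n ∝ (-0.102, -0.557, 0.823).
tan δ = √(n_x²+n_y²)/n_z = 0.566/0.823, so δ = 34.5°.
The horizontal component of n points toward azimuth atan2(n_x, n_y) = 190°, the dip direction.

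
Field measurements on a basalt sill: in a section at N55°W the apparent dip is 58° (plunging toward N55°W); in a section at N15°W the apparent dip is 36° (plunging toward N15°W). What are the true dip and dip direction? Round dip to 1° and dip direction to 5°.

true dip 61°, dip direction 280°

The two traces are lines in the plane: v₁ = (sin 305°·cos 58°, cos 305°·cos 58°, −sin 58°), v₂ = (sin 345°·cos 36°, cos 345°·cos 36°, −sin 36°).
The plane normal is n = v₁ × v₂ ∝ (-0.484, 0.078, 0.276).
True dip = arccos(n_z / |n|) = arccos(0.4900) = 60.7°.
Dip direction = azimuth of (n_x, n_y) = atan2(-0.484, 0.078) = 279°.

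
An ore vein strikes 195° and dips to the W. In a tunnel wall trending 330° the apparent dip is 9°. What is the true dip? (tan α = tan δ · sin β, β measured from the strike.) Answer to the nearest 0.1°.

12.6°

The section is 45° from the strike.
tan δ = tan α / sin β = tan 9° / sin 45° = 0.1584 / 0.7071 = 0.2240
δ = arctan(0.2240) = 12.63°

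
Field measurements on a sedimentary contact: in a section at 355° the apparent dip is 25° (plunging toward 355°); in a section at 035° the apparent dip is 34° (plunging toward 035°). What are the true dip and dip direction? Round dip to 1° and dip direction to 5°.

Represent each trace as a vector plunging at its apparent dip toward its trend (east-north-up frame): v₁ = (-0.079, 0.903, -0.423), v₂ = (0.476, 0.679, -0.559).
n = v₁ × v₂ = (0.218, 0.245, 0.483) (taken with n_z > 0).
tan δ = √(n_x²+n_y²)/n_z = 0.328/0.483, so δ = 34.2°.
The horizontal component of n points toward azimuth atan2(n_x, n_y) = 42°, the dip direction.

true dip 34°, dip direction 040°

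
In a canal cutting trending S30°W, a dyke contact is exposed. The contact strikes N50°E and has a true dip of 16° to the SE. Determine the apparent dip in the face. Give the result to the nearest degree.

The section lies 20° from the strike.
tan α = tan 16° × sin 20° = 0.2867 × 0.3420 = 0.0981
apparent dip = arctan 0.0981 = 5.60°

6°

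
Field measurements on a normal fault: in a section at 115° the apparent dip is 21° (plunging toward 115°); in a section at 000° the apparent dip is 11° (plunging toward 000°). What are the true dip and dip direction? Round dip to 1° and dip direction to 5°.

true dip 29°, dip direction 070°

Each apparent-dip line lies in the plane. As unit vectors (x east, y north, z up), v₁ plunges 21°→115° and v₂ plunges 11°→000°.
Cross product v₁ × v₂ gives the pole to the plane: n ∝ (0.427, 0.161, 0.831).
True dip = arccos(n_z / |n|) = arccos(0.8763) = 28.8°.
Dip direction = atan2(0.427, 0.161) = 69° (azimuth of n's horizontal projection).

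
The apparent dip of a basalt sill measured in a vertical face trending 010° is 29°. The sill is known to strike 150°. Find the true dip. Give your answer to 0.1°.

The section is 40° from the strike.
tan δ = tan α / sin β = tan 29° / sin 40° = 0.5543 / 0.6428 = 0.8624
δ = arctan(0.8624) = 40.77°

40.8°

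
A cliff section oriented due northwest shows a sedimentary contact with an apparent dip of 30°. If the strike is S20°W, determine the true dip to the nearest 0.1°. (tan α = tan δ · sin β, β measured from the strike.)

32.5°

The section is 65° from the strike.
tan δ = tan α / sin β = tan 30° / sin 65° = 0.5774 / 0.9063 = 0.6370
true dip = arctan 0.6370 = 32.50°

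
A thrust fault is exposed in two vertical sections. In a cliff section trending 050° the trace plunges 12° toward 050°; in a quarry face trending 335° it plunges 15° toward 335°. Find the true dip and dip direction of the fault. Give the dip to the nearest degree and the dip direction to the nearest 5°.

true dip 17°, dip direction 005°

The two traces are lines in the plane: v₁ = (sin 50°·cos 12°, cos 50°·cos 12°, −sin 12°), v₂ = (sin 335°·cos 15°, cos 335°·cos 15°, −sin 15°).
The plane normal is n = v₁ × v₂ ∝ (0.019, 0.279, 0.913).
tan δ = √(n_x²+n_y²)/n_z = 0.279/0.913, so δ = 17.0°.
Dip direction = atan2(0.019, 0.279) = 4° (azimuth of n's horizontal projection).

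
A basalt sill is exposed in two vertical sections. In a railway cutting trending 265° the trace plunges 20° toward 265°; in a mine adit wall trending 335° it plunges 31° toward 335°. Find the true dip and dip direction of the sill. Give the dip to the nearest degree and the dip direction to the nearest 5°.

true dip 32°, dip direction 320°

The two traces are lines in the plane: v₁ = (sin 265°·cos 20°, cos 265°·cos 20°, −sin 20°), v₂ = (sin 335°·cos 31°, cos 335°·cos 31°, −sin 31°).
The plane normal is n = v₁ × v₂ ∝ (-0.308, 0.358, 0.757).
True dip = arccos(n_z / |n|) = arccos(0.8484) = 32.0°.
The horizontal component of n points toward azimuth atan2(n_x, n_y) = 319°, the dip direction.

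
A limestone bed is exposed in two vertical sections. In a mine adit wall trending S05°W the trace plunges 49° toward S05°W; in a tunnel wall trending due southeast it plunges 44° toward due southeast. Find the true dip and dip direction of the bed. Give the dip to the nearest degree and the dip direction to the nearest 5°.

The two traces are lines in the plane: v₁ = (sin 185°·cos 49°, cos 185°·cos 49°, −sin 49°), v₂ = (sin 135°·cos 44°, cos 135°·cos 44°, −sin 44°).
The plane normal is n = v₁ × v₂ ∝ (0.070, -0.424, 0.362).
tan δ = √(n_x²+n_y²)/n_z = 0.429/0.362, so δ = 49.9°.
The horizontal component of n points toward azimuth atan2(n_x, n_y) = 171°, the dip direction.

true dip 50°, dip direction 170°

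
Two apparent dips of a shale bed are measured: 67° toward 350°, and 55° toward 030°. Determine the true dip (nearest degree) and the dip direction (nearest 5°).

Represent each trace as a vector plunging at its apparent dip toward its trend (east-north-up frame): v₁ = (-0.068, 0.385, -0.921), v₂ = (0.287, 0.497, -0.819).
The plane normal is n = v₁ × v₂ ∝ (-0.142, 0.320, 0.144).
True dip = arccos(n_z / |n|) = arccos(0.3809) = 67.6°.
Dip direction = atan2(-0.142, 0.320) = 336° (azimuth of n's horizontal projection).

true dip 68°, dip direction 335°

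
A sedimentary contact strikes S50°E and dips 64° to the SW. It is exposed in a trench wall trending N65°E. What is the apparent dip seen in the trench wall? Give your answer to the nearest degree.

Angle between strike (S50°E) and section (N65°E): β = 65°.
tan α = tan 64° × sin 65° = 2.0503 × 0.9063 = 1.8582
apparent dip = arctan 1.8582 = 61.71°

62°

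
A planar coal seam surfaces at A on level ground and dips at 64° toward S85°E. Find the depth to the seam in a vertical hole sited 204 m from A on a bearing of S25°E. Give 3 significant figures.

209 m

The hole lies 60° from the dip direction, so the down-dip offset is 204 × cos 60° = 102.00 m.
Depth = down-dip offset × tan(dip) = 102.00 × tan 64° = 102.00 × 2.0503
Depth = 209.13 m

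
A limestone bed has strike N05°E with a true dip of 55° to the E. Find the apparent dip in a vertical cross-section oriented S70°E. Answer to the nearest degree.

The section lies 75° from the strike.
tan(apparent dip) = tan 55° · sin 75° = 1.3795
apparent dip = arctan 1.3795 = 54.06°

54°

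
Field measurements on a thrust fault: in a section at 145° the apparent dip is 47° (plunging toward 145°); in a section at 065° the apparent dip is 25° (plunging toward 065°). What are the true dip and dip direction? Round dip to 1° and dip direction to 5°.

true dip 48°, dip direction 130°

Each apparent-dip line lies in the plane. As unit vectors (x east, y north, z up), v₁ plunges 47°→145° and v₂ plunges 25°→065°.
n = v₁ × v₂ = (0.516, -0.435, 0.609) (taken with n_z > 0).
tan δ = √(n_x²+n_y²)/n_z = 0.675/0.609, so δ = 48.0°.
Dip direction = atan2(0.516, -0.435) = 130° (azimuth of n's horizontal projection).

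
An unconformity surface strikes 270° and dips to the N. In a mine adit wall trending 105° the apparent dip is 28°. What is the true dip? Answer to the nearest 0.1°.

64.0°

The section is 15° from the strike.
tan(true dip) = tan 28° / sin 15° = 2.0544
δ = arctan(2.0544) = 64.04°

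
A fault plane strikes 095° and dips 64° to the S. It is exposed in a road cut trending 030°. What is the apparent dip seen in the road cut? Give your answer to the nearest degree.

62°

The strike is 095° and the section trends 030°; the acute angle between them is β = 65°.
tan α = tan 64° × sin 65° = 2.0503 × 0.9063 = 1.8582
α = arctan(1.8582) = 61.71°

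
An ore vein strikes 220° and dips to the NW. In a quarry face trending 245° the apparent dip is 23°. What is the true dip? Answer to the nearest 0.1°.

β = acute angle between strike 220° and section 245° = 25°.
tan δ = tan α / sin β = tan 23° / sin 25° = 0.4245 / 0.4226 = 1.0044
δ = arctan(1.0044) = 45.13°

45.1°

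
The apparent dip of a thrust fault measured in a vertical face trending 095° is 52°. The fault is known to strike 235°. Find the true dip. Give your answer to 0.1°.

63.3°

β = acute angle between strike 235° and section 095° = 40°.
tan δ = tan α / sin β = tan 52° / sin 40° = 1.2799 / 0.6428 = 1.9912
δ = arctan(1.9912) = 63.33°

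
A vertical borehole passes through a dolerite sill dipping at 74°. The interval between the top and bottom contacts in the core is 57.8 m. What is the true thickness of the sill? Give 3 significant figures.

15.9 m

True thickness t = h · cos(dip) = 57.8 × cos 74°
t = 57.8 × 0.2756 = 15.932 m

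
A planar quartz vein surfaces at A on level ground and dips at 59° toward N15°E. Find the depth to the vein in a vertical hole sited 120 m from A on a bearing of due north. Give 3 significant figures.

193 m

The hole lies 15° from the dip direction, so the down-dip offset is 120 × cos 15° = 115.91 m.
Depth = down-dip offset × tan(dip) = 115.91 × tan 59° = 115.91 × 1.6643
Depth = 192.91 m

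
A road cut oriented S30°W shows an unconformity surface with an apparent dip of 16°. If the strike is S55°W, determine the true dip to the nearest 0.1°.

β = acute angle between strike S55°W and section S30°W = 25°.
tan(true dip) = tan 16° / sin 25° = 0.6785
δ = arctan(0.6785) = 34.16°

34.2°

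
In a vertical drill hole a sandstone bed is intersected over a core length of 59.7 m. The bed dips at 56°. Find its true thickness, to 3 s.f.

True thickness t = h · cos(dip) = 59.7 × cos 56°
t = 59.7 × 0.5592 = 33.384 m

33.4 m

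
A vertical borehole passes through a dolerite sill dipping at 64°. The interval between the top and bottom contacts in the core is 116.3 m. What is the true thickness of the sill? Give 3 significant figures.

51.0 m

True thickness t = h · cos(dip) = 116.3 × cos 64°
t = 116.3 × 0.4384 = 50.983 m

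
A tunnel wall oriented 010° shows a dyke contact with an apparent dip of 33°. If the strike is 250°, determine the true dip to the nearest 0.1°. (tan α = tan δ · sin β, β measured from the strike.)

36.9°

The section is 60° from the strike.
tan(true dip) = tan 33° / sin 60° = 0.7499
δ = arctan(0.7499) = 36.87°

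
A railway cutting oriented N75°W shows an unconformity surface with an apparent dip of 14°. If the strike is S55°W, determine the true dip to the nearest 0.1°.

18.0°

β = acute angle between strike S55°W and section N75°W = 50°.
tan δ = tan α / sin β = tan 14° / sin 50° = 0.2493 / 0.7660 = 0.3255
true dip = arctan 0.3255 = 18.03°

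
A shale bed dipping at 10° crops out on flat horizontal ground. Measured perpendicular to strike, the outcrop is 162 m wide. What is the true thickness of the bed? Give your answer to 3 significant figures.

28.1 m

True thickness t = w · sin(dip) = 162 × sin 10°
t = 162 × 0.1736 = 28.131 m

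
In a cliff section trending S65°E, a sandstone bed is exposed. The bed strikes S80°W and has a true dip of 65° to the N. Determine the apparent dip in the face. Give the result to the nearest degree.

51°

The section lies 35° from the strike.
tan(apparent dip) = tan 65° · sin 35° = 1.2300
apparent dip = arctan 1.2300 = 50.89°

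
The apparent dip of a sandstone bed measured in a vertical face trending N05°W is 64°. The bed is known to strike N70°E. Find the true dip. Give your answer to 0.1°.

β = acute angle between strike N70°E and section N05°W = 75°.
tan(true dip) = tan 64° / sin 75° = 2.1226
true dip = arctan 2.1226 = 64.77°

64.8°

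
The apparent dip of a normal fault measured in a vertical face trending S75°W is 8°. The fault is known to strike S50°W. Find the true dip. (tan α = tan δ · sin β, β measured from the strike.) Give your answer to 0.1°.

β = acute angle between strike S50°W and section S75°W = 25°.
tan(true dip) = tan 8° / sin 25° = 0.3325
δ = arctan(0.3325) = 18.39°

18.4°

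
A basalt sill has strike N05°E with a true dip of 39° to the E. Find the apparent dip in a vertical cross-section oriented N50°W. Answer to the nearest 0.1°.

33.6°

Angle between strike (N05°E) and section (N50°W): β = 55°.
tan(apparent dip) = tan 39° · sin 55° = 0.6633
apparent dip = arctan 0.6633 = 33.56°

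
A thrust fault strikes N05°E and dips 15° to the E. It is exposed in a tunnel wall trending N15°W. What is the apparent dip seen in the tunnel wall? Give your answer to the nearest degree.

5°

The strike is N05°E and the section trends N15°W; the acute angle between them is β = 20°.
tan(apparent dip) = tan 15° · sin 20° = 0.0916
apparent dip = arctan 0.0916 = 5.24°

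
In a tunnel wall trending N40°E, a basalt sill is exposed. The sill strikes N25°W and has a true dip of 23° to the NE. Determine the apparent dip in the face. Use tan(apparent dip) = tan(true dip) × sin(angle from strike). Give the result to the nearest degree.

21°

Angle between strike (N25°W) and section (N40°E): β = 65°.
tan α = tan 23° × sin 65° = 0.4245 × 0.9063 = 0.3847
α = arctan(0.3847) = 21.04°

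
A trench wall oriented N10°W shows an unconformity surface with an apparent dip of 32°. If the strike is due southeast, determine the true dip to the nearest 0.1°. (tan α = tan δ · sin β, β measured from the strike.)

47.5°

The section is 35° from the strike.
tan(true dip) = tan 32° / sin 35° = 1.0894
δ = arctan(1.0894) = 47.45°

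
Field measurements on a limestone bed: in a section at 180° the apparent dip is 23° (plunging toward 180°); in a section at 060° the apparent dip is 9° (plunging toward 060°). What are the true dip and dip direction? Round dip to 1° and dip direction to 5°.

Each apparent-dip line lies in the plane. As unit vectors (x east, y north, z up), v₁ plunges 23°→180° and v₂ plunges 9°→060°.
The plane normal is n = v₁ × v₂ ∝ (0.337, -0.334, 0.787).
True dip = arccos(n_z / |n|) = arccos(0.8564) = 31.1°.
The horizontal component of n points toward azimuth atan2(n_x, n_y) = 135°, the dip direction.

true dip 31°, dip direction 135°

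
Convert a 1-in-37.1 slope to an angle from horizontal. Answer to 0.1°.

1.5°

tan θ = 1/37.1 = 0.0270
θ = arctan(0.0270) = 1.54°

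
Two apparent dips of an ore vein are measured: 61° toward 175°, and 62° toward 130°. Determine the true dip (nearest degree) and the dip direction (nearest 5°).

Each apparent-dip line lies in the plane. As unit vectors (x east, y north, z up), v₁ plunges 61°→175° and v₂ plunges 62°→130°.
n = v₁ × v₂ = (0.162, -0.277, 0.161) (taken with n_z > 0).
Dip δ = arctan(|n_h|/n_z) = arctan(0.321/0.161) = 63.4°.
Dip direction = azimuth of (n_x, n_y) = atan2(0.162, -0.277) = 150°.

true dip 63°, dip direction 150°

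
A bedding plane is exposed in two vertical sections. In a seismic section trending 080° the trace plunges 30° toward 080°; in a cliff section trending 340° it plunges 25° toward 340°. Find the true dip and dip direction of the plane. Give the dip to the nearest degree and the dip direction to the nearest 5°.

true dip 39°, dip direction 035°

The two traces are lines in the plane: v₁ = (sin 80°·cos 30°, cos 80°·cos 30°, −sin 30°), v₂ = (sin 340°·cos 25°, cos 340°·cos 25°, −sin 25°).
Cross product v₁ × v₂ gives the pole to the plane: n ∝ (0.362, 0.515, 0.773).
True dip = arccos(n_z / |n|) = arccos(0.7751) = 39.2°.
Dip direction = atan2(0.362, 0.515) = 35° (azimuth of n's horizontal projection).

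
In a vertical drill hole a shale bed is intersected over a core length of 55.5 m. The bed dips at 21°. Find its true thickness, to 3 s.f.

True thickness t = h · cos(dip) = 55.5 × cos 21°
t = 55.5 × 0.9336 = 51.814 m

51.8 m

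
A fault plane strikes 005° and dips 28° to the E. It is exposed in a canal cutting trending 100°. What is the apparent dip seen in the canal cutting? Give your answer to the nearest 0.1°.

The section lies 85° from the strike.
tan(apparent dip) = tan 28° · sin 85° = 0.5297
apparent dip = arctan 0.5297 = 27.91°

27.9°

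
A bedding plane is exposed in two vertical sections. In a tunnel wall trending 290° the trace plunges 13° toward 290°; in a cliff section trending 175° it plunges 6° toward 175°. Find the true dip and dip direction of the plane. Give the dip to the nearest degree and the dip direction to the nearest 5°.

true dip 18°, dip direction 245°

Represent each trace as a vector plunging at its apparent dip toward its trend (east-north-up frame): v₁ = (-0.916, 0.333, -0.225), v₂ = (0.087, -0.991, -0.105).
The plane normal is n = v₁ × v₂ ∝ (-0.258, -0.115, 0.878).
tan δ = √(n_x²+n_y²)/n_z = 0.282/0.878, so δ = 17.8°.
Dip direction = atan2(-0.258, -0.115) = 246° (azimuth of n's horizontal projection).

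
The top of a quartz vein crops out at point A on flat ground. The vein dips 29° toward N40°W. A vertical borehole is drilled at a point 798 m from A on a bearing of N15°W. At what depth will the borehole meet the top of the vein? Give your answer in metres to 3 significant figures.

401 m

The hole lies 25° from the dip direction, so the down-dip offset is 798 × cos 25° = 723.23 m.
Depth = down-dip offset × tan(dip) = 723.23 × tan 29° = 723.23 × 0.5543
Depth = 400.89 m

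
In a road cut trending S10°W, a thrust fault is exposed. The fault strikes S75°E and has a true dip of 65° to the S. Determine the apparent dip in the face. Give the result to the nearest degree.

Angle between strike (S75°E) and section (S10°W): β = 85°.
tan α = tan 65° × sin 85° = 2.1445 × 0.9962 = 2.1363
apparent dip = arctan 2.1363 = 64.92°

65°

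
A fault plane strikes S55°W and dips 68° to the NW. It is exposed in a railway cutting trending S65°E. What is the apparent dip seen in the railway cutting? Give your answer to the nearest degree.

Angle between strike (S55°W) and section (S65°E): β = 60°.
tan α = tan 68° × sin 60° = 2.4751 × 0.8660 = 2.1435
α = arctan(2.1435) = 64.99°

65°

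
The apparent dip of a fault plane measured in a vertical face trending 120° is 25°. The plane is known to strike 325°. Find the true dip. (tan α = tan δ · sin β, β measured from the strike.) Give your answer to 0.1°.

β = acute angle between strike 325° and section 120° = 25°.
tan(true dip) = tan 25° / sin 25° = 1.1034
δ = arctan(1.1034) = 47.81°

47.8°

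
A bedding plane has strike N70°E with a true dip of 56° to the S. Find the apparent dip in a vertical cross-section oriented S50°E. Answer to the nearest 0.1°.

The section lies 60° from the strike.
tan α = tan 56° × sin 60° = 1.4826 × 0.8660 = 1.2839
apparent dip = arctan 1.2839 = 52.09°

52.1°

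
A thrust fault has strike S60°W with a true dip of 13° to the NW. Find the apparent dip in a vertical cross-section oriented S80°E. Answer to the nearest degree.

Angle between strike (S60°W) and section (S80°E): β = 40°.
tan α = tan 13° × sin 40° = 0.2309 × 0.6428 = 0.1484
apparent dip = arctan 0.1484 = 8.44°

8°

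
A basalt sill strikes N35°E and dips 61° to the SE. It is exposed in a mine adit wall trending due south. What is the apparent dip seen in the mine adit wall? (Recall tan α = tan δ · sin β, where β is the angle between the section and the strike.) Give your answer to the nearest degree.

46°

Angle between strike (N35°E) and section (due south): β = 35°.
tan(apparent dip) = tan 61° · sin 35° = 1.0348
apparent dip = arctan 1.0348 = 45.98°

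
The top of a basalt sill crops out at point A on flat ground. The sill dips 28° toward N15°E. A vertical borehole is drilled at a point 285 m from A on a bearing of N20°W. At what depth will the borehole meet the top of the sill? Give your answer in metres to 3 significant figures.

The hole lies 35° from the dip direction, so the down-dip offset is 285 × cos 35° = 233.46 m.
Depth = down-dip offset × tan(dip) = 233.46 × tan 28° = 233.46 × 0.5317
Depth = 124.13 m

124 m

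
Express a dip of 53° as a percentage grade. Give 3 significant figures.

grade % = 100 × tan 53° = 100 × 1.3270

133%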